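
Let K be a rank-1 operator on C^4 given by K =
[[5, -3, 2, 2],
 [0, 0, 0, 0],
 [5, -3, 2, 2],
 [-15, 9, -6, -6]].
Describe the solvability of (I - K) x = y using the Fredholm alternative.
(I - K) is singular (det(I - K) = 0, i.e. 1 ∈ sigma(K)). (I - K) x = y is solvable iff y ⊥ ker((I - K)^*) = span{(5, -3, 2, 2)}, i.e. iff 5y_1 - 3y_2 + 2y_3 + 2y_4 = 0. When solvable, the solutions are x = y + c·(1, 0, 1, -3), c arbitrary (ker(I - K) = span{(1, 0, 1, -3)}, dimension 1).

K has rank 1, so it is an outer product K = u v^T: every row of K is a multiple of one row vector. Reading off the entries, u = (1, 0, 1, -3) and v = (5, -3, 2, 2) (row i of K equals u_i·v^T). A rank-one matrix u v^T satisfies K u = u (v·u) and kills the (3)-dimensional subspace v^⊥, so its characteristic polynomial is lambda^3 (lambda - v·u) with v·u = tr K = 1. Hence the eigenvalues of I - K are 1 (multiplicity 3) and 1 - (1) = 0, so det(I - K) = 0. (Direct check: I - K =
[[-4, 3, -2, -2],
 [0, 1, 0, 0],
 [-5, 3, -1, -2],
 [15, -9, 6, 7]]
has determinant 0.) So 1 is an eigenvalue of K and (I - K) is not invertible. The finite-dimensional Fredholm alternative says: either (I - K) is invertible, or ker(I - K) ≠ {0} and then range(I - K) = ker((I - K)^*)^⊥, with dim ker(I - K) = dim ker((I - K)^*). We are in the second case, so we need both kernels. Kernel of I - K: (I - K) u = u - u (v·u) = u - u = 0, so ker(I - K) = span{u} = span{(1, 0, 1, -3)} (it is exactly 1-dimensional because rank(I - K) = 3). Kernel of the adjoint: K is real, so (I - K)^* = I - K^T = I - v u^T, and (I - v u^T) v = v - v (u·v) = 0; hence ker((I - K)^*) = span{v} = span{(5, -3, 2, 2)}. Therefore (I - K) x = y is solvable iff <y, v> = 0, i.e. iff 5y_1 - 3y_2 + 2y_3 + 2y_4 = 0. When this holds, K y = u (v·y) = 0, so (I - K) y = y and x = y is a particular solution; the full solution set is the line x = y + c·u = y + c·(1, 0, 1, -3), c ∈ C.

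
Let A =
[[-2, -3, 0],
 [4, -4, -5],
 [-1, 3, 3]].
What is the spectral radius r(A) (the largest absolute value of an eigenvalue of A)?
r(A) ≈ 4.4542

The eigenvalues of A are the roots of its characteristic polynomial. With M = A (coefficients from the trace, the sum of principal 2x2 minors, and det A):
  p(λ) = det(λ I - M) = λ^3 + 3λ^2 + 17λ - 15.
No integer candidate from the rational root theorem (±divisors of 15) is a root, so the roots are irrational. The cubic discriminant is Δ = -35276 < 0, so there is one real root and a complex-conjugate pair. p(0) = -15 and p(1) = 6 have opposite signs, so a root lies in (0, 1); Newton's method refines it to λ ≈ 0.7561. Dividing out (λ - (0.7561)) leaves approximately λ^2 + 3.7561λ + 19.8398. For λ^2 + 3.7561λ + 19.8398 the discriminant is -65.2512. It is negative, so the remaining roots are the complex-conjugate pair λ ≈ -1.878 ± 4.0389i. Their product equals the constant term, so |λ|^2 ≈ 19.8398 and |λ| ≈ 4.4542.
Thus the eigenvalues (to 4 decimals) are 0.7561 (modulus 0.7561); -1.878 ± 4.0389i (modulus 4.4542). The spectral radius is the largest modulus: r(A) ≈ 4.4542. (Cross-check: r(A) ≤ ||A||_2 ≈ 8.6678; equality holds whenever A is normal, though it can also hold for some non-normal A.)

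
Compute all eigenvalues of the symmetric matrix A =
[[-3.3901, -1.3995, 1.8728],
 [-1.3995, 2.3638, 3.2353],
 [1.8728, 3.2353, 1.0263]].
sigma(A) ≈ {-5, 0, 5}

A is real symmetric, so its spectrum consists of real eigenvalues. Expanding the characteristic polynomial of the displayed matrix gives
  det(λ I - A) = p(λ) = λ^3 + (0)λ^2 + (-25)λ + (0).
Solving p(λ) = 0 yields eigenvalues ≈ -5, 0, 5. (A is shown rounded to 4 decimals, so these recover the underlying integer eigenvalues to within that precision.)
Verification: the trace of A = 0 equals the sum of eigenvalues 0, and det(A) ≈ 0.0003 matches the eigenvalue product 0.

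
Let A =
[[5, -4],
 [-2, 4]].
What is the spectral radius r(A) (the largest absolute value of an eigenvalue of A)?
r(A) = (9 + sqrt(33))/2 ≈ 7.3723

The eigenvalues of A are the roots of its characteristic polynomial. With M = A (coefficients from the trace and determinant):
  p(λ) = det(λ I - M) = λ^2 - 9λ + 12.
For λ^2 - 9λ + 12 the discriminant is 33. It is nonnegative but not a perfect square, so the roots are real and irrational: λ = (9 ± sqrt(33))/2 ≈ 7.3723, 1.6277.
Thus the eigenvalues (to 4 decimals) are 7.3723 (modulus 7.3723); 1.6277 (modulus 1.6277). The spectral radius is the largest modulus: r(A) = (9 + sqrt(33))/2 ≈ 7.3723. (Cross-check: r(A) ≤ ||A||_2 ≈ 7.6512; equality holds whenever A is normal, though it can also hold for some non-normal A.)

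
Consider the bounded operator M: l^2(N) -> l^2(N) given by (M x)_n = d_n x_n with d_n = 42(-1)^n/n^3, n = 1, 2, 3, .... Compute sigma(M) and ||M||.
sigma(M) = {42(-1)^n/n^3 : n ≥ 1} ∪ {0}; ||M|| = 42

A bounded diagonal operator on l^2 with diagonal entries d_n has spectrum equal to the closure of {d_n : n ≥ 1}: every d_n is an eigenvalue (with eigenvector e_n), so {d_n} ⊂ sigma(M); the spectrum is closed, so its closure is too; and for lambda not in the closure, (M - lambda I) has bounded inverse (the diagonal entries 1/(d_n - lambda) are bounded). For our sequence d_n = 42(-1)^n/n^3, n = 1, 2, 3, ...:
  - {d_n} = {42(-1)^n/n^3 : n ≥ 1}; the only limit point is 0
  - closure = {42(-1)^n/n^3 : n ≥ 1} ∪ {0}
For the norm: a diagonal operator has ||M|| = sup_n |d_n|. Here |d_n| = 42/n^3 is decreasing, so sup_n |d_n| = |d_1| = 42. So ||M|| = 42.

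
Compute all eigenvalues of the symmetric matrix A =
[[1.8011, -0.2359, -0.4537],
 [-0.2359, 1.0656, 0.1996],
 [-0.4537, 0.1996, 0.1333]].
sigma(A) ≈ {0, 1, 2}

A is real symmetric, so its spectrum consists of real eigenvalues. Expanding the characteristic polynomial of the displayed matrix gives
  det(λ I - A) = p(λ) = λ^3 + (-3)λ^2 + (2)λ + (0).
Solving p(λ) = 0 yields eigenvalues ≈ 0, 1, 2. (A is shown rounded to 4 decimals, so these recover the underlying integer eigenvalues to within that precision.)
Verification: the trace of A = 3 equals the sum of eigenvalues 3, and det(A) ≈ 0.0000 matches the eigenvalue product 0.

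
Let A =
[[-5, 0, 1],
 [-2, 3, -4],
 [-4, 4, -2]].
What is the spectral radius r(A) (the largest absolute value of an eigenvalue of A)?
r(A) ≈ 4.3573

The eigenvalues of A are the roots of its characteristic polynomial. With M = A (coefficients from the trace, the sum of principal 2x2 minors, and det A):
  p(λ) = det(λ I - M) = λ^3 + 4λ^2 + 9λ + 46.
No integer candidate from the rational root theorem (±divisors of 46) is a root, so the roots are irrational. The cubic discriminant is Δ = -40720 < 0, so there is one real root and a complex-conjugate pair. p(-5) = -24 and p(-4) = 10 have opposite signs, so a root lies in (-5, -4); Newton's method refines it to λ ≈ -4.3573. Dividing out (λ - (-4.3573)) leaves approximately λ^2 - 0.3573λ + 10.557. For λ^2 - 0.3573λ + 10.557 the discriminant is -42.1001. It is negative, so the remaining roots are the complex-conjugate pair λ ≈ 0.1787 ± 3.2442i. Their product equals the constant term, so |λ|^2 ≈ 10.557 and |λ| ≈ 3.2491.
Thus the eigenvalues (to 4 decimals) are -4.3573 (modulus 4.3573); 0.1787 ± 3.2442i (modulus 3.2491). The spectral radius is the largest modulus: r(A) ≈ 4.3573. (Cross-check: r(A) ≤ ||A||_2 ≈ 8.253; equality holds whenever A is normal, though it can also hold for some non-normal A.)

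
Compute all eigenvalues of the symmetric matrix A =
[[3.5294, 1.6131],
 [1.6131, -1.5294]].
sigma(A) ≈ {-2, 4}

A is real symmetric, so its spectrum consists of real eigenvalues. Expanding the characteristic polynomial of the displayed matrix gives
  det(λ I - A) = p(λ) = λ^2 + (-2)λ + (-8).
Solving p(λ) = 0 yields eigenvalues ≈ -2, 4. (A is shown rounded to 4 decimals, so these recover the underlying integer eigenvalues to within that precision.)
Verification: the trace of A = 2 equals the sum of eigenvalues 2, and det(A) ≈ -8.0000 matches the eigenvalue product -8.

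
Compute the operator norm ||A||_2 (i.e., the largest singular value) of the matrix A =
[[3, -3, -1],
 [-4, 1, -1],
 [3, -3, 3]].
||A||_2 ≈ 7.2985 (= sqrt(largest eigenvalue of A^T A))

||A||_2 = sigma_max(A) = sqrt(lambda_max(A^T A)). Form the symmetric matrix M = A^T A =
[[34, -22, 10],
 [-22, 19, -7],
 [10, -7, 11]].
Its characteristic polynomial (trace, sum of principal 2x2 minors, determinant of M give the coefficients) is
  p(λ) = det(λ I - M) = λ^3 - 64λ^2 + 596λ - 1296.
No integer candidate from the rational root theorem (±divisors of 1296) is a root, so the roots are irrational. The cubic discriminant is Δ = 93648896 > 0, so there are three distinct real roots. p(3) = -57 and p(4) = 128 have opposite signs, so a root lies in (3, 4); Newton's method refines it to λ ≈ 3.2532. p(7) = 83 and p(8) = -112 have opposite signs, so a root lies in (7, 8); Newton's method refines it to λ ≈ 7.4788. p(53) = -607 and p(54) = 1728 have opposite signs, so a root lies in (53, 54); Newton's method refines it to λ ≈ 53.268. Check (Vieta): the three roots sum to 64, matching tr M = 64.
So the eigenvalues of A^T A are ≈ 3.2532, 7.4788, 53.268 (all ≥ 0, as they must be for A^T A). The largest is λ_max ≈ 53.268, hence ||A||_2 = sqrt(λ_max) ≈ 7.2985.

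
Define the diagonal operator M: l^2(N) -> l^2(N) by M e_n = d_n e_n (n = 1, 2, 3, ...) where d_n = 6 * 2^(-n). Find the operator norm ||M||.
||M|| = 3 (attained at n = 1)

For M diagonal, ||M|| = sup_n |d_n|. The sequence d_n = 6 * 2^(-n) is positive and strictly decreasing (ratio 2^(-1) < 1), so the supremum is d_1 = 6/2 = 3. Hence ||M|| = 3.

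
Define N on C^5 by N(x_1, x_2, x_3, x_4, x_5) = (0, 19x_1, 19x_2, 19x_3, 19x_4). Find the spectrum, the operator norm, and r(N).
sigma(N) = {0}; ||N|| = 19; r(N) = 0. (N is nilpotent with N^5 = 0.)

On C^5, N is a strictly lower-triangular matrix with 19 on the subdiagonal and zeros elsewhere, so its characteristic polynomial is lambda^5 and every eigenvalue is 0: sigma(N) = {0}. For the operator norm, N e_i = 19e_{i+1} for i = 1, ..., 4 and N e_5 = 0, so the singular values of N are 19 (with multiplicity 4) and 0; hence ||N|| = 19. The spectral radius r(N) = max|lambda| = 0. Note ||N|| > r(N) — characteristic of non-normal nilpotent operators. Indeed N^5 = 0.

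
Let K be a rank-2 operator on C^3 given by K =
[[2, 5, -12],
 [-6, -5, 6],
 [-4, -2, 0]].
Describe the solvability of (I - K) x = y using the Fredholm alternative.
(I - K) is invertible (det(I - K) = -12 ≠ 0), so for every y in C^3 the equation (I - K) x = y has a unique solution.

K has rank 2 and factors as K = U V^T = u1 v1^T + u2 v2^T with u1 = (1, -3, -2), v1 = (2, 2, -3), u2 = (-3, -1, -2), v2 = (0, -1, 3) (multiplying out reproduces the displayed K). The nonzero eigenvalues of U V^T coincide with those of the 2 x 2 matrix G = V^T U = [[v1·u1, v1·u2], [v2·u1, v2·u2]] = [[2, -2], [-3, -5]], and by the Sylvester determinant identity det(I_3 - U V^T) = det(I_2 - V^T U) = det([[-1, 2], [3, 6]]) = (-1)(6) - (2)(3) = -12. (Direct check: I - K =
[[-1, -5, 12],
 [6, 6, -6],
 [4, 2, 1]]
has determinant -12.) The finite-dimensional Fredholm alternative says: either (I - K) is invertible, or ker(I - K) ≠ {0} and then range(I - K) = ker((I - K)^*)^⊥, with dim ker(I - K) = dim ker((I - K)^*). Since det(I - K) ≠ 0, 1 is not an eigenvalue of K and ker(I - K) = {0}, so we are in the first case: for every y there is a unique x = (I - K)^(-1) y. (Explicitly, by the Woodbury identity, (I - U V^T)^(-1) = I + U (I_2 - G)^(-1) V^T.)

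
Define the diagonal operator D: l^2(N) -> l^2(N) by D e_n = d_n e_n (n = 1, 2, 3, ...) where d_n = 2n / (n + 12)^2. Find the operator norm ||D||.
||D|| = 1/24 (attained at n = 12)

For D diagonal, ||D|| = sup_n |d_n|. Treat f(x) = 2x / (x + 12)^2 for real x > 0. By the quotient rule, f'(x) = 2(12 - x)/(x + 12)^3, which is positive for x < 12 and negative for x > 12. So f has a unique maximum at x = 12, and since 12 is a positive integer, the supremum over n ≥ 1 is attained at n = 12: d_12 = 2·12/(12 + 12)^2 = 2·12/576 = 1/24. Hence ||D|| = 1/24.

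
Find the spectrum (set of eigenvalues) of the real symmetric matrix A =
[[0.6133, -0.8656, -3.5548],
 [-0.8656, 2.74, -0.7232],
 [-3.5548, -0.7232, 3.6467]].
sigma(A) ≈ {-2, 3, 6}

A is real symmetric, so its spectrum consists of real eigenvalues. Expanding the characteristic polynomial of the displayed matrix gives
  det(λ I - A) = p(λ) = λ^3 + (-7)λ^2 + (0)λ + (36).
Solving p(λ) = 0 yields eigenvalues ≈ -2, 3, 6. (A is shown rounded to 4 decimals, so these recover the underlying integer eigenvalues to within that precision.)
Verification: the trace of A = 7 equals the sum of eigenvalues 7, and det(A) ≈ -36.0000 matches the eigenvalue product -36.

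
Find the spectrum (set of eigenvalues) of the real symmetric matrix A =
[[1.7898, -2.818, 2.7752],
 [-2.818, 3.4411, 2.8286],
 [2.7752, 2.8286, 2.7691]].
sigma(A) ≈ {-3, 5, 6}

A is real symmetric, so its spectrum consists of real eigenvalues. Expanding the characteristic polynomial of the displayed matrix gives
  det(λ I - A) = p(λ) = λ^3 + (-8)λ^2 + (-3)λ + (90).
Solving p(λ) = 0 yields eigenvalues ≈ -3, 5, 6. (A is shown rounded to 4 decimals, so these recover the underlying integer eigenvalues to within that precision.)
Verification: the trace of A = 8 equals the sum of eigenvalues 8, and det(A) ≈ -90.0000 matches the eigenvalue product -90.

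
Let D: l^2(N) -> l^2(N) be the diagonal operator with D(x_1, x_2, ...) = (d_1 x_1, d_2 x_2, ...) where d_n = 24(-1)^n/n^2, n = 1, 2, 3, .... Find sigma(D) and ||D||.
sigma(D) = {24(-1)^n/n^2 : n ≥ 1} ∪ {0}; ||D|| = 24

A bounded diagonal operator on l^2 with diagonal entries d_n has spectrum equal to the closure of {d_n : n ≥ 1}: every d_n is an eigenvalue (with eigenvector e_n), so {d_n} ⊂ sigma(D); the spectrum is closed, so its closure is too; and for lambda not in the closure, (D - lambda I) has bounded inverse (the diagonal entries 1/(d_n - lambda) are bounded). For our sequence d_n = 24(-1)^n/n^2, n = 1, 2, 3, ...:
  - {d_n} = {24(-1)^n/n^2 : n ≥ 1}; the only limit point is 0
  - closure = {24(-1)^n/n^2 : n ≥ 1} ∪ {0}
For the norm: a diagonal operator has ||D|| = sup_n |d_n|. Here |d_n| = 24/n^2 is decreasing, so sup_n |d_n| = |d_1| = 24. So ||D|| = 24.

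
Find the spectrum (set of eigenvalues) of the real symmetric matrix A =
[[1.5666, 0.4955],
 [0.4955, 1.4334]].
sigma(A) ≈ {1, 2}

A is real symmetric, so its spectrum consists of real eigenvalues. Expanding the characteristic polynomial of the displayed matrix gives
  det(λ I - A) = p(λ) = λ^2 + (-3)λ + (2).
Solving p(λ) = 0 yields eigenvalues ≈ 1, 2. (A is shown rounded to 4 decimals, so these recover the underlying integer eigenvalues to within that precision.)
Verification: the trace of A = 3 equals the sum of eigenvalues 3, and det(A) ≈ 2.0000 matches the eigenvalue product 2.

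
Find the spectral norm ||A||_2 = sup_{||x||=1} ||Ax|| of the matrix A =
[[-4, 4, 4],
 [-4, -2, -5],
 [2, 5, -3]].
||A||_2 ≈ 7.6671 (= sqrt(largest eigenvalue of A^T A))

||A||_2 = sigma_max(A) = sqrt(lambda_max(A^T A)). Form the symmetric matrix M = A^T A =
[[36, 2, -2],
 [2, 45, 11],
 [-2, 11, 50]].
Its characteristic polynomial (trace, sum of principal 2x2 minors, determinant of M give the coefficients) is
  p(λ) = det(λ I - M) = λ^3 - 131λ^2 + 5541λ - 76176.
No integer candidate from the rational root theorem (±divisors of 76176) is a root, so the roots are irrational. The cubic discriminant is Δ = 8113869 > 0, so there are three distinct real roots. p(33) = -45 and p(34) = 86 have opposite signs, so a root lies in (33, 34); Newton's method refines it to λ ≈ 33.2948. p(38) = 90 and p(39) = -9 have opposite signs, so a root lies in (38, 39); Newton's method refines it to λ ≈ 38.9203. p(58) = -370 and p(59) = 111 have opposite signs, so a root lies in (58, 59); Newton's method refines it to λ ≈ 58.7849. Check (Vieta): the three roots sum to 131, matching tr M = 131.
So the eigenvalues of A^T A are ≈ 33.2948, 38.9203, 58.7849 (all ≥ 0, as they must be for A^T A). The largest is λ_max ≈ 58.7849, hence ||A||_2 = sqrt(λ_max) ≈ 7.6671.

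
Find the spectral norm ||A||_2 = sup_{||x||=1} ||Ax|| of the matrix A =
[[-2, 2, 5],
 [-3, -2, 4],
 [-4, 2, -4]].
||A||_2 ≈ 7.6626 (= sqrt(largest eigenvalue of A^T A))

||A||_2 = sigma_max(A) = sqrt(lambda_max(A^T A)). Form the symmetric matrix M = A^T A =
[[29, -6, -6],
 [-6, 12, -6],
 [-6, -6, 57]].
Its characteristic polynomial (trace, sum of principal 2x2 minors, determinant of M give the coefficients) is
  p(λ) = det(λ I - M) = λ^3 - 98λ^2 + 2577λ - 15876.
No integer candidate from the rational root theorem (±divisors of 15876) is a root, so the roots are irrational. The cubic discriminant is Δ = 919615392 > 0, so there are three distinct real roots. p(8) = -1020 and p(9) = 108 have opposite signs, so a root lies in (8, 9); Newton's method refines it to λ ≈ 8.8984. p(30) = 234 and p(31) = -376 have opposite signs, so a root lies in (30, 31); Newton's method refines it to λ ≈ 30.3862. p(58) = -970 and p(59) = 408 have opposite signs, so a root lies in (58, 59); Newton's method refines it to λ ≈ 58.7154. Check (Vieta): the three roots sum to 98, matching tr M = 98.
So the eigenvalues of A^T A are ≈ 8.8984, 30.3862, 58.7154 (all ≥ 0, as they must be for A^T A). The largest is λ_max ≈ 58.7154, hence ||A||_2 = sqrt(λ_max) ≈ 7.6626.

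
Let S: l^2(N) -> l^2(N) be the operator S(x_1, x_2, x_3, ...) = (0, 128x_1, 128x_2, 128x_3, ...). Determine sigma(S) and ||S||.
sigma(S) = closed disk {z in C : |z| ≤ 128}; ||S|| = 128

Note S = 128·U where U is the unit right shift (U x)_k = x_{k-1} (with x_0 := 0); so ||S|| = 128||U|| and sigma(S) = 128·sigma(U). ||S x||^2 = sum_{k≥1} |128x_k|^2 = 16384||x||^2, so ||S|| = 128 and sigma(S) ⊂ {|z| ≤ 128}. For any |lambda| < 128, the equation (S - lambda I) x = 0 forces x_1 = 0, then 128x_k = lambda x_{k+1} ⇒ x = 0, so S has no eigenvalues. But (S - lambda I) is not surjective for |lambda| < 128: solving (S - lambda I) x = e_1 would require x_n proportional to (lambda/128)^(-n), which is not in l^2. So every |lambda| < 128 lies in the residual spectrum. The boundary |lambda| = 128 is in the approximate point spectrum (the spectrum is closed). Hence sigma(S) is the closed disk of radius 128.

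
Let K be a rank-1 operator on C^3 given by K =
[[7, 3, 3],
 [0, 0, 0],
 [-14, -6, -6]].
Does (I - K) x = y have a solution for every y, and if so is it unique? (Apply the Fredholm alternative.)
(I - K) is singular (det(I - K) = 0, i.e. 1 ∈ sigma(K)). (I - K) x = y is solvable iff y ⊥ ker((I - K)^*) = span{(7, 3, 3)}, i.e. iff 7y_1 + 3y_2 + 3y_3 = 0. When solvable, the solutions are x = y + c·(1, 0, -2), c arbitrary (ker(I - K) = span{(1, 0, -2)}, dimension 1).

K has rank 1, so it is an outer product K = u v^T: every row of K is a multiple of one row vector. Reading off the entries, u = (1, 0, -2) and v = (7, 3, 3) (row i of K equals u_i·v^T). A rank-one matrix u v^T satisfies K u = u (v·u) and kills the (2)-dimensional subspace v^⊥, so its characteristic polynomial is lambda^2 (lambda - v·u) with v·u = tr K = 1. Hence the eigenvalues of I - K are 1 (multiplicity 2) and 1 - (1) = 0, so det(I - K) = 0. (Direct check: I - K =
[[-6, -3, -3],
 [0, 1, 0],
 [14, 6, 7]]
has determinant 0.) So 1 is an eigenvalue of K and (I - K) is not invertible. The finite-dimensional Fredholm alternative says: either (I - K) is invertible, or ker(I - K) ≠ {0} and then range(I - K) = ker((I - K)^*)^⊥, with dim ker(I - K) = dim ker((I - K)^*). We are in the second case, so we need both kernels. Kernel of I - K: (I - K) u = u - u (v·u) = u - u = 0, so ker(I - K) = span{u} = span{(1, 0, -2)} (it is exactly 1-dimensional because rank(I - K) = 2). Kernel of the adjoint: K is real, so (I - K)^* = I - K^T = I - v u^T, and (I - v u^T) v = v - v (u·v) = 0; hence ker((I - K)^*) = span{v} = span{(7, 3, 3)}. Therefore (I - K) x = y is solvable iff <y, v> = 0, i.e. iff 7y_1 + 3y_2 + 3y_3 = 0. When this holds, K y = u (v·y) = 0, so (I - K) y = y and x = y is a particular solution; the full solution set is the line x = y + c·u = y + c·(1, 0, -2), c ∈ C.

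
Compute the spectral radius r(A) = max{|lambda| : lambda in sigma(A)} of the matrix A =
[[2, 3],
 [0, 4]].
r(A) = 4

The eigenvalues of A are the roots of its characteristic polynomial. With M = A (coefficients from the trace and determinant):
  p(λ) = det(λ I - M) = λ^2 - 6λ + 8.
For λ^2 - 6λ + 8 the discriminant is 4. It is a perfect square (2^2), so the roots are rational: λ = (6 ± 2)/2 = 4, 2.
Thus the eigenvalues (to 4 decimals) are 4 (modulus 4); 2 (modulus 2). The spectral radius is the largest modulus: r(A) = 4. (Cross-check: r(A) ≤ ||A||_2 ≈ 5.1569; equality holds whenever A is normal, though it can also hold for some non-normal A.)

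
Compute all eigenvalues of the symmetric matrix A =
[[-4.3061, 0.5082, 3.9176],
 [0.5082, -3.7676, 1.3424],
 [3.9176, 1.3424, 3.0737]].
sigma(A) ≈ {-6, -4, 5}

A is real symmetric, so its spectrum consists of real eigenvalues. Expanding the characteristic polynomial of the displayed matrix gives
  det(λ I - A) = p(λ) = λ^3 + (5)λ^2 + (-26)λ + (-120.0014).
Solving p(λ) = 0 yields eigenvalues ≈ -6, -4, 5. (A is shown rounded to 4 decimals, so these recover the underlying integer eigenvalues to within that precision.)
Verification: the trace of A = -5 equals the sum of eigenvalues -5, and det(A) ≈ 120.0014 matches the eigenvalue product 120.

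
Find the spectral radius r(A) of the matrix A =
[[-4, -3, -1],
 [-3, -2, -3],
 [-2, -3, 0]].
r(A) ≈ 7.3863

The eigenvalues of A are the roots of its characteristic polynomial. With M = A (coefficients from the trace, the sum of principal 2x2 minors, and det A):
  p(λ) = det(λ I - M) = λ^3 + 6λ^2 - 12λ - 13.
No integer candidate from the rational root theorem (±divisors of 13) is a root, so the roots are irrational. The cubic discriminant is Δ = 35613 > 0, so there are three distinct real roots. p(-8) = -45 and p(-7) = 22 have opposite signs, so a root lies in (-8, -7); Newton's method refines it to λ ≈ -7.3863. p(-1) = 4 and p(0) = -13 have opposite signs, so a root lies in (-1, 0); Newton's method refines it to λ ≈ -0.8037. p(2) = -5 and p(3) = 32 have opposite signs, so a root lies in (2, 3); Newton's method refines it to λ ≈ 2.19. Check (Vieta): the three roots sum to -6, matching tr M = -6.
Thus the eigenvalues (to 4 decimals) are -7.3863 (modulus 7.3863); -0.8037 (modulus 0.8037); 2.19 (modulus 2.19). The spectral radius is the largest modulus: r(A) ≈ 7.3863. (Cross-check: r(A) ≤ ||A||_2 ≈ 7.4313; equality holds whenever A is normal, though it can also hold for some non-normal A.)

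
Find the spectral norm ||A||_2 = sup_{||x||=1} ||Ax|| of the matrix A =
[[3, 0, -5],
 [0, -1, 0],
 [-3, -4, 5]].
||A||_2 = sqrt((85 + sqrt(4777))/2) ≈ 8.7783 (= sqrt(largest eigenvalue of A^T A))

||A||_2 = sigma_max(A) = sqrt(lambda_max(A^T A)). Form the symmetric matrix M = A^T A =
[[18, 12, -30],
 [12, 17, -20],
 [-30, -20, 50]].
Its characteristic polynomial (trace, sum of principal 2x2 minors, determinant of M give the coefficients) is
  p(λ) = det(λ I - M) = λ^3 - 85λ^2 + 612λ.
The constant term is 0, so λ = 0 is a root. Dividing out λ leaves p(λ) = λ(λ^2 - 85λ + 612). For λ^2 - 85λ + 612 the discriminant is 4777. It is nonnegative but not a perfect square, so the roots are real and irrational: λ = (85 ± sqrt(4777))/2 ≈ 77.0579, 7.9421.
So the eigenvalues of A^T A are ≈ 0, 7.9421, 77.0579 (all ≥ 0, as they must be for A^T A). The largest is λ_max = (85 + sqrt(4777))/2 ≈ 77.0579, hence ||A||_2 = sqrt(λ_max) = sqrt((85 + sqrt(4777))/2) ≈ 8.7783.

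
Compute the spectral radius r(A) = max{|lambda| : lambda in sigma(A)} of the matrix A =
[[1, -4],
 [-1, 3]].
r(A) = (4 + sqrt(20))/2 ≈ 4.2361

The eigenvalues of A are the roots of its characteristic polynomial. With M = A (coefficients from the trace and determinant):
  p(λ) = det(λ I - M) = λ^2 - 4λ - 1.
For λ^2 - 4λ - 1 the discriminant is 20. It is nonnegative but not a perfect square, so the roots are real and irrational: λ = (4 ± sqrt(20))/2 ≈ 4.2361, -0.2361.
Thus the eigenvalues (to 4 decimals) are 4.2361 (modulus 4.2361); -0.2361 (modulus 0.2361). The spectral radius is the largest modulus: r(A) = (4 + sqrt(20))/2 ≈ 4.2361. (Cross-check: r(A) ≤ ||A||_2 ≈ 5.1926; equality holds whenever A is normal, though it can also hold for some non-normal A.)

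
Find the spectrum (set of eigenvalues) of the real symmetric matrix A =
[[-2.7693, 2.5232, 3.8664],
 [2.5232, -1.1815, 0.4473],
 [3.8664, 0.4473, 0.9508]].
sigma(A) ≈ {-6, -1, 4}

A is real symmetric, so its spectrum consists of real eigenvalues. Expanding the characteristic polynomial of the displayed matrix gives
  det(λ I - A) = p(λ) = λ^3 + (3)λ^2 + (-22)λ + (-24.0015).
Solving p(λ) = 0 yields eigenvalues ≈ -6, -1, 4. (A is shown rounded to 4 decimals, so these recover the underlying integer eigenvalues to within that precision.)
Verification: the trace of A = -3 equals the sum of eigenvalues -3, and det(A) ≈ 24.0015 matches the eigenvalue product 24.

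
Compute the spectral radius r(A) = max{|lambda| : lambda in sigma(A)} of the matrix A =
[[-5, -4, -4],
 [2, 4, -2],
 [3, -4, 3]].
r(A) ≈ 6.3788

The eigenvalues of A are the roots of its characteristic polynomial. With M = A (coefficients from the trace, the sum of principal 2x2 minors, and det A):
  p(λ) = det(λ I - M) = λ^3 - 2λ^2 - 11λ - 108.
No integer candidate from the rational root theorem (±divisors of 108) is a root, so the roots are irrational. The cubic discriminant is Δ = -355344 < 0, so there is one real root and a complex-conjugate pair. p(6) = -30 and p(7) = 60 have opposite signs, so a root lies in (6, 7); Newton's method refines it to λ ≈ 6.3788. Dividing out (λ - (6.3788)) leaves approximately λ^2 + 4.3788λ + 16.9312. For λ^2 + 4.3788λ + 16.9312 the discriminant is -48.551. It is negative, so the remaining roots are the complex-conjugate pair λ ≈ -2.1894 ± 3.4839i. Their product equals the constant term, so |λ|^2 ≈ 16.9312 and |λ| ≈ 4.1147.
Thus the eigenvalues (to 4 decimals) are 6.3788 (modulus 6.3788); -2.1894 ± 3.4839i (modulus 4.1147). The spectral radius is the largest modulus: r(A) ≈ 6.3788. (Cross-check: r(A) ≤ ||A||_2 ≈ 8.091; equality holds whenever A is normal, though it can also hold for some non-normal A.)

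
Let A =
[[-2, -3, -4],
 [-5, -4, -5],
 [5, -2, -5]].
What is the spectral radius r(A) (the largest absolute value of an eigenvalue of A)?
r(A) ≈ 6.0101

The eigenvalues of A are the roots of its characteristic polynomial. With M = A (coefficients from the trace, the sum of principal 2x2 minors, and det A):
  p(λ) = det(λ I - M) = λ^3 + 11λ^2 + 33λ - 10.
No integer candidate from the rational root theorem (±divisors of 10) is a root, so the roots are irrational. The cubic discriminant is Δ = -26779 < 0, so there is one real root and a complex-conjugate pair. p(0) = -10 and p(1) = 35 have opposite signs, so a root lies in (0, 1); Newton's method refines it to λ ≈ 0.2768. Dividing out (λ - (0.2768)) leaves approximately λ^2 + 11.2768λ + 36.1219. For λ^2 + 11.2768λ + 36.1219 the discriminant is -17.3204. It is negative, so the remaining roots are the complex-conjugate pair λ ≈ -5.6384 ± 2.0809i. Their product equals the constant term, so |λ|^2 ≈ 36.1219 and |λ| ≈ 6.0101.
Thus the eigenvalues (to 4 decimals) are 0.2768 (modulus 0.2768); -5.6384 ± 2.0809i (modulus 6.0101). The spectral radius is the largest modulus: r(A) ≈ 6.0101. (Cross-check: r(A) ≤ ||A||_2 ≈ 9.9406; equality holds whenever A is normal, though it can also hold for some non-normal A.)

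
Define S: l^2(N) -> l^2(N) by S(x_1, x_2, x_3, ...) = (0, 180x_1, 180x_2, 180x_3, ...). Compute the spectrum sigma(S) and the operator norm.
sigma(S) = closed disk {z in C : |z| ≤ 180}; ||S|| = 180

Note S = 180·U where U is the unit right shift (U x)_k = x_{k-1} (with x_0 := 0); so ||S|| = 180||U|| and sigma(S) = 180·sigma(U). ||S x||^2 = sum_{k≥1} |180x_k|^2 = 32400||x||^2, so ||S|| = 180 and sigma(S) ⊂ {|z| ≤ 180}. For any |lambda| < 180, the equation (S - lambda I) x = 0 forces x_1 = 0, then 180x_k = lambda x_{k+1} ⇒ x = 0, so S has no eigenvalues. But (S - lambda I) is not surjective for |lambda| < 180: solving (S - lambda I) x = e_1 would require x_n proportional to (lambda/180)^(-n), which is not in l^2. So every |lambda| < 180 lies in the residual spectrum. The boundary |lambda| = 180 is in the approximate point spectrum (the spectrum is closed). Hence sigma(S) is the closed disk of radius 180.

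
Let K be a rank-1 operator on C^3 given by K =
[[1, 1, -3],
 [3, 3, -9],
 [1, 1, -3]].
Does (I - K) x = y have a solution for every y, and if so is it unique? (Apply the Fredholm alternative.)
(I - K) is singular (det(I - K) = 0, i.e. 1 ∈ sigma(K)). (I - K) x = y is solvable iff y ⊥ ker((I - K)^*) = span{(1, 1, -3)}, i.e. iff y_1 + y_2 - 3y_3 = 0. When solvable, the solutions are x = y + c·(1, 3, 1), c arbitrary (ker(I - K) = span{(1, 3, 1)}, dimension 1).

K has rank 1, so it is an outer product K = u v^T: every row of K is a multiple of one row vector. Reading off the entries, u = (1, 3, 1) and v = (1, 1, -3) (row i of K equals u_i·v^T). A rank-one matrix u v^T satisfies K u = u (v·u) and kills the (2)-dimensional subspace v^⊥, so its characteristic polynomial is lambda^2 (lambda - v·u) with v·u = tr K = 1. Hence the eigenvalues of I - K are 1 (multiplicity 2) and 1 - (1) = 0, so det(I - K) = 0. (Direct check: I - K =
[[0, -1, 3],
 [-3, -2, 9],
 [-1, -1, 4]]
has determinant 0.) So 1 is an eigenvalue of K and (I - K) is not invertible. The finite-dimensional Fredholm alternative says: either (I - K) is invertible, or ker(I - K) ≠ {0} and then range(I - K) = ker((I - K)^*)^⊥, with dim ker(I - K) = dim ker((I - K)^*). We are in the second case, so we need both kernels. Kernel of I - K: (I - K) u = u - u (v·u) = u - u = 0, so ker(I - K) = span{u} = span{(1, 3, 1)} (it is exactly 1-dimensional because rank(I - K) = 2). Kernel of the adjoint: K is real, so (I - K)^* = I - K^T = I - v u^T, and (I - v u^T) v = v - v (u·v) = 0; hence ker((I - K)^*) = span{v} = span{(1, 1, -3)}. Therefore (I - K) x = y is solvable iff <y, v> = 0, i.e. iff y_1 + y_2 - 3y_3 = 0. When this holds, K y = u (v·y) = 0, so (I - K) y = y and x = y is a particular solution; the full solution set is the line x = y + c·u = y + c·(1, 3, 1), c ∈ C.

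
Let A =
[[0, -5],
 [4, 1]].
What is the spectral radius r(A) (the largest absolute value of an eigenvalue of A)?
r(A) = sqrt(20) ≈ 4.4721

The eigenvalues of A are the roots of its characteristic polynomial. With M = A (coefficients from the trace and determinant):
  p(λ) = det(λ I - M) = λ^2 - λ + 20.
For λ^2 - λ + 20 the discriminant is -79. It is negative, so the roots are the complex-conjugate pair λ = 1/2 ± (sqrt(79)/2) i ≈ 0.5 ± 4.4441i. For a conjugate pair the product of the roots equals the constant term, so |λ|^2 = 20 and |λ| = sqrt(20) ≈ 4.4721.
Thus the eigenvalues (to 4 decimals) are 0.5 ± 4.4441i (modulus 4.4721). The spectral radius is the largest modulus: r(A) = sqrt(20) ≈ 4.4721. (Cross-check: r(A) ≤ ||A||_2 ≈ 5.2348; equality holds whenever A is normal, though it can also hold for some non-normal A.)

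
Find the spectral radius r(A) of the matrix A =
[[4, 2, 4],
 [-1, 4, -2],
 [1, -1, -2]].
r(A) ≈ 4.5955

The eigenvalues of A are the roots of its characteristic polynomial. With M = A (coefficients from the trace, the sum of principal 2x2 minors, and det A):
  p(λ) = det(λ I - M) = λ^3 - 6λ^2 - 4λ + 60.
No integer candidate from the rational root theorem (±divisors of 60) is a root, so the roots are irrational. The cubic discriminant is Δ = -18608 < 0, so there is one real root and a complex-conjugate pair. p(-3) = -9 and p(-2) = 36 have opposite signs, so a root lies in (-3, -2); Newton's method refines it to λ ≈ -2.8411. Dividing out (λ - (-2.8411)) leaves approximately λ^2 - 8.8411λ + 21.1185. For λ^2 - 8.8411λ + 21.1185 the discriminant is -6.3089. It is negative, so the remaining roots are the complex-conjugate pair λ ≈ 4.4206 ± 1.2559i. Their product equals the constant term, so |λ|^2 ≈ 21.1185 and |λ| ≈ 4.5955.
Thus the eigenvalues (to 4 decimals) are -2.8411 (modulus 2.8411); 4.4206 ± 1.2559i (modulus 4.5955). The spectral radius is the largest modulus: r(A) ≈ 4.5955. (Cross-check: r(A) ≤ ||A||_2 ≈ 6.163; equality holds whenever A is normal, though it can also hold for some non-normal A.)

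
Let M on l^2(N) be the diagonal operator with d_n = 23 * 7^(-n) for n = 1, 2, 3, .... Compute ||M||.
||M|| = 23/7 (attained at n = 1)

For M diagonal, ||M|| = sup_n |d_n|. The sequence d_n = 23 * 7^(-n) is positive and strictly decreasing (ratio 7^(-1) < 1), so the supremum is d_1 = 23/7. Hence ||M|| = 23/7.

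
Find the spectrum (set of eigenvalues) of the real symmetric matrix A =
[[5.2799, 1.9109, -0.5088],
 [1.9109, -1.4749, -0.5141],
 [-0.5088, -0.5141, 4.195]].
sigma(A) ≈ {-2, 4, 6}

A is real symmetric, so its spectrum consists of real eigenvalues. Expanding the characteristic polynomial of the displayed matrix gives
  det(λ I - A) = p(λ) = λ^3 + (-8)λ^2 + (4)λ + (48).
Solving p(λ) = 0 yields eigenvalues ≈ -2, 4, 6. (A is shown rounded to 4 decimals, so these recover the underlying integer eigenvalues to within that precision.)
Verification: the trace of A = 8 equals the sum of eigenvalues 8, and det(A) ≈ -48.0000 matches the eigenvalue product -48.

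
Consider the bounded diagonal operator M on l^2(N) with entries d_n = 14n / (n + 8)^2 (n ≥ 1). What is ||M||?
||M|| = 7/16 (attained at n = 8)

For M diagonal, ||M|| = sup_n |d_n|. Treat f(x) = 14x / (x + 8)^2 for real x > 0. By the quotient rule, f'(x) = 14(8 - x)/(x + 8)^3, which is positive for x < 8 and negative for x > 8. So f has a unique maximum at x = 8, and since 8 is a positive integer, the supremum over n ≥ 1 is attained at n = 8: d_8 = 14·8/(8 + 8)^2 = 14·8/256 = 7/16. Hence ||M|| = 7/16.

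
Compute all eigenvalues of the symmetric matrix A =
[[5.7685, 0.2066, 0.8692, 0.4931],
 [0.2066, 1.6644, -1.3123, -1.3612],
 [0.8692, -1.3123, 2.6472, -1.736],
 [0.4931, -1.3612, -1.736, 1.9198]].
sigma(A) ≈ {-1, 3, 4, 6}

A is real symmetric, so its spectrum consists of real eigenvalues. Expanding the characteristic polynomial of the displayed matrix gives
  det(λ I - A) = p(λ) = λ^4 + (-12)λ^3 + (41)λ^2 + (-17.999)λ + (-71.9981).
Solving p(λ) = 0 yields eigenvalues ≈ -1, 3, 4, 6. (A is shown rounded to 4 decimals, so these recover the underlying integer eigenvalues to within that precision.)
Verification: the trace of A = 12 equals the sum of eigenvalues 12, and det(A) ≈ -71.9981 matches the eigenvalue product -72.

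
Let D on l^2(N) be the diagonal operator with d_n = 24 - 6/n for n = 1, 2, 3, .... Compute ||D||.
||D|| = 24

For a diagonal operator on l^2 with entries d_n, ||D|| = sup_n |d_n|. Here d_1 = 18, d_2 = 21, ..., and d_n = 24 - 6/n increases monotonically toward 24. All terms lie in [18, 24), so |d_n| = d_n and the supremum is the limit 24, which is not attained by any individual d_n. Hence ||D|| = 24.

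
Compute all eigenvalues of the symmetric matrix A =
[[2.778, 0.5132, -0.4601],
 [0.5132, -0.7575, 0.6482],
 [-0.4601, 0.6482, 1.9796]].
sigma(A) ≈ {-1, 2, 3}

A is real symmetric, so its spectrum consists of real eigenvalues. Expanding the characteristic polynomial of the displayed matrix gives
  det(λ I - A) = p(λ) = λ^3 + (-4)λ^2 + (1)λ + (6).
Solving p(λ) = 0 yields eigenvalues ≈ -1, 2, 3. (A is shown rounded to 4 decimals, so these recover the underlying integer eigenvalues to within that precision.)
Verification: the trace of A = 4 equals the sum of eigenvalues 4, and det(A) ≈ -6.0001 matches the eigenvalue product -6.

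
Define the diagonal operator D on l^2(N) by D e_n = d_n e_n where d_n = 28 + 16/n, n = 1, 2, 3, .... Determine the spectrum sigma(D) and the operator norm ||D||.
sigma(D) = {28 + 16/n : n ≥ 1} ∪ {28}; ||D|| = 44

A bounded diagonal operator on l^2 with diagonal entries d_n has spectrum equal to the closure of {d_n : n ≥ 1}: every d_n is an eigenvalue (with eigenvector e_n), so {d_n} ⊂ sigma(D); the spectrum is closed, so its closure is too; and for lambda not in the closure, (D - lambda I) has bounded inverse (the diagonal entries 1/(d_n - lambda) are bounded). For our sequence d_n = 28 + 16/n, n = 1, 2, 3, ...:
  - {d_n} = {28 + 16/n : n ≥ 1}; the only limit point is 28
  - closure = {28 + 16/n : n ≥ 1} ∪ {28}
For the norm: a diagonal operator has ||D|| = sup_n |d_n|. Here d_n = 28 + 16/n is positive and decreasing, so sup_n |d_n| = d_1 = 28 + 16 = 44. So ||D|| = 44.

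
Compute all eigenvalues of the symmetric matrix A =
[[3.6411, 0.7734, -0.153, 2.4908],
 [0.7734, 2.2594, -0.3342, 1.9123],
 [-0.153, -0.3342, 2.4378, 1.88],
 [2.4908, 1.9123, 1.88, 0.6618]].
sigma(A) ≈ {-2, 2, 3, 6}

A is real symmetric, so its spectrum consists of real eigenvalues. Expanding the characteristic polynomial of the displayed matrix gives
  det(λ I - A) = p(λ) = λ^4 + (-9)λ^3 + (14)λ^2 + (36)λ + (-72.0014).
Solving p(λ) = 0 yields eigenvalues ≈ -2, 2, 3, 6. (A is shown rounded to 4 decimals, so these recover the underlying integer eigenvalues to within that precision.)
Verification: the trace of A = 9 equals the sum of eigenvalues 9, and det(A) ≈ -72.0014 matches the eigenvalue product -72.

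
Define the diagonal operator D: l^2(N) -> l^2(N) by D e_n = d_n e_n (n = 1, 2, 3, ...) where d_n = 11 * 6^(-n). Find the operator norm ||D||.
||D|| = 11/6 (attained at n = 1)

For D diagonal, ||D|| = sup_n |d_n|. The sequence d_n = 11 * 6^(-n) is positive and strictly decreasing (ratio 6^(-1) < 1), so the supremum is d_1 = 11/6. Hence ||D|| = 11/6.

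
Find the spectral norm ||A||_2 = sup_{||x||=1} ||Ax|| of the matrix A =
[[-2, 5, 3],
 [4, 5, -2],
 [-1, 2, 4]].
||A||_2 ≈ 7.7161 (= sqrt(largest eigenvalue of A^T A))

||A||_2 = sigma_max(A) = sqrt(lambda_max(A^T A)). Form the symmetric matrix M = A^T A =
[[21, 8, -18],
 [8, 54, 13],
 [-18, 13, 29]].
Its characteristic polynomial (trace, sum of principal 2x2 minors, determinant of M give the coefficients) is
  p(λ) = det(λ I - M) = λ^3 - 104λ^2 + 2752λ - 6241.
No integer candidate from the rational root theorem (±divisors of 6241) is a root, so the roots are irrational. The cubic discriminant is Δ = 1565164453 > 0, so there are three distinct real roots. p(2) = -1145 and p(3) = 1106 have opposite signs, so a root lies in (2, 3); Newton's method refines it to λ ≈ 2.4979. p(41) = 688 and p(42) = -25 have opposite signs, so a root lies in (41, 42); Newton's method refines it to λ ≈ 41.9639. p(59) = -518 and p(60) = 479 have opposite signs, so a root lies in (59, 60); Newton's method refines it to λ ≈ 59.5381. Check (Vieta): the three roots sum to 104, matching tr M = 104.
So the eigenvalues of A^T A are ≈ 2.4979, 41.9639, 59.5381 (all ≥ 0, as they must be for A^T A). The largest is λ_max ≈ 59.5381, hence ||A||_2 = sqrt(λ_max) ≈ 7.7161.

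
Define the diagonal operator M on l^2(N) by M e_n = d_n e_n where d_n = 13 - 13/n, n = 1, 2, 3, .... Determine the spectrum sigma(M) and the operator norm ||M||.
sigma(M) = {13 - 13/n : n ≥ 1} ∪ {13}; ||M|| = 13

A bounded diagonal operator on l^2 with diagonal entries d_n has spectrum equal to the closure of {d_n : n ≥ 1}: every d_n is an eigenvalue (with eigenvector e_n), so {d_n} ⊂ sigma(M); the spectrum is closed, so its closure is too; and for lambda not in the closure, (M - lambda I) has bounded inverse (the diagonal entries 1/(d_n - lambda) are bounded). For our sequence d_n = 13 - 13/n, n = 1, 2, 3, ...:
  - {d_n} = {13 - 13/n : n ≥ 1}; the only limit point is 13
  - closure = {13 - 13/n : n ≥ 1} ∪ {13}
For the norm: a diagonal operator has ||M|| = sup_n |d_n|. Here d_n = 13 - 13/n increases monotonically from d_1 = 0 toward 13, with all terms in [0, 13); so sup_n |d_n| = 13 (the supremum is the limit, not attained). So ||M|| = 13.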